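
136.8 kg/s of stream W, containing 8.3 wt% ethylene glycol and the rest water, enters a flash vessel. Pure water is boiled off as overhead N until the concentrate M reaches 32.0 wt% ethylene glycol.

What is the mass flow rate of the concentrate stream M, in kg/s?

35.48 kg/s

ethylene glycol is conserved: 136.8×0.083 = 11.354 kg/s all reports to the concentrate.
Concentrate = 11.354/(target fraction) = 35.483 kg/s.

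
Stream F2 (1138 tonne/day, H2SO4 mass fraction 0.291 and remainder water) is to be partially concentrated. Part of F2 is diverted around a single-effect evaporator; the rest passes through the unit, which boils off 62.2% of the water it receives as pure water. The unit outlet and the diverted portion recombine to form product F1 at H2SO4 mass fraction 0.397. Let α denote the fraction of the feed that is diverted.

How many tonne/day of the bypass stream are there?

All 1138×0.291 = 331.16 tonne/day of H2SO4 reaches F1, so F1 = 331.16/0.397 = 834.15 tonne/day and vapour = 303.85 tonne/day.
The evaporator receives (1−α)·1138 of feed at 0.709 water and removes 0.622 of that water:
0.622×0.709×(1−α)×1138 = 303.85
(1−α) = 303.85/501.86 = 0.6055;  α = 0.3945.
Bypass flow = 0.3945×1138 = 449 tonne/day.

449 tonne/day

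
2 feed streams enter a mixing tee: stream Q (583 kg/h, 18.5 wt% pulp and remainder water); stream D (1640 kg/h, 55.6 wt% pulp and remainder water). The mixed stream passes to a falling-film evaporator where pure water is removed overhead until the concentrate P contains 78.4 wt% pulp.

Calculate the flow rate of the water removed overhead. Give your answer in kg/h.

922.4 kg/h

pulp entering = 583×0.185 + 1640×0.556 = 1019.7 kg/h.
All pulp reports to P, so P = 1019.7/0.784 = 1300.6 kg/h.
Total feed = 2223 kg/h; overhead = 2223 − 1300.6 = 922.37 kg/h.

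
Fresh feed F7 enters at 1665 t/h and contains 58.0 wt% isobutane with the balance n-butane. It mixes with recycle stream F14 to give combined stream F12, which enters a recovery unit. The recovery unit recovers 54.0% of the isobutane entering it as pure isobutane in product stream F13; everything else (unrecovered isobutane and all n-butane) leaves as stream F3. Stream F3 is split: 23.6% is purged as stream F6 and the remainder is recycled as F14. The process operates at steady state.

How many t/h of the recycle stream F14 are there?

2787 t/h

n-butane enters only via F7 and leaves only via the purge: 1665×0.420 = 0.236×(n-butane in F3), and the recovery unit passes all n-butane, so n-butane in F12 = n-butane in F3 = 2963.1 t/h.
isobutane in F12: m_A = 1665×0.580 + (1−0.236)·(1−0.540)·m_A, so m_A = 965.7/0.6486 = 1489 t/h.
F3 = (1−0.540)×1489 + 2963.1 = 3648.1 t/h.
Recycle F14 = (1−0.236)×3648.1 = 2787.1 t/h.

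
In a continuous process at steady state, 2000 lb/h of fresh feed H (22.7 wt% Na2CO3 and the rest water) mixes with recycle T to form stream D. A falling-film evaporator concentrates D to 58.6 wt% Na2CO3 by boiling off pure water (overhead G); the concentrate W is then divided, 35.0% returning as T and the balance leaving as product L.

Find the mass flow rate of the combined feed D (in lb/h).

2417 lb/h

Overall Na2CO3 balance (none leaves overhead): Na2CO3 in fresh feed = Na2CO3 in product, i.e. 2000×0.227 = (1−0.350)·W·0.586.
W = 454/(0.586×0.650) = 1191.9 lb/h.
Recycle T = 0.350×1191.9 = 417.17 lb/h.
Combined feed D = 2000 + 417.17 = 2417.2 lb/h.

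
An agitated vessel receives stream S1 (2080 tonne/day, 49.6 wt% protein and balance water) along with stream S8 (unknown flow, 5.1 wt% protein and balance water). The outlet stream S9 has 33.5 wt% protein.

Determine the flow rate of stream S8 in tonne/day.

Let S8 be the unknown flow. Total out = 2080 + S8.
protein balance: 1031.7 + 0.051·S8 = 0.335·(2080 + S8)
(0.051 − 0.335)·S8 = 0.335×2080 − 1031.7 = -334.88
S8 = -334.88 / -0.284 = 1179.2 tonne/day

1179 tonne/day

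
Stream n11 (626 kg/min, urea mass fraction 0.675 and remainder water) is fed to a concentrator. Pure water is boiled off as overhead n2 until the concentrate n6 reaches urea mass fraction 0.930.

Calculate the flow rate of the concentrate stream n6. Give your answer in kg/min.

454.4 kg/min

urea is conserved: 626×0.675 = 422.55 kg/min all reports to the concentrate.
Concentrate = 422.55/(target fraction) = 454.35 kg/min.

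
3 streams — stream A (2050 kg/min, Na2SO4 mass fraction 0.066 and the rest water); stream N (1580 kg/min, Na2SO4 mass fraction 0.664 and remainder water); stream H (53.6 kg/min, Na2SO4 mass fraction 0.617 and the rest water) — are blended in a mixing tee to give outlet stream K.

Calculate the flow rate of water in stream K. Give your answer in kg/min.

2466 kg/min

water out = water in = 2050×0.934 + 1580×0.336 + 53.6×0.383 = 2466.1 kg/min.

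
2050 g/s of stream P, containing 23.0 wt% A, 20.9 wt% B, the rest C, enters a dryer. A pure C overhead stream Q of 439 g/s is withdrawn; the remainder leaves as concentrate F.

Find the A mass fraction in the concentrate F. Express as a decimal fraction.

0.2927

A is not removed: 2050×0.230 = 471.5 g/s of A enters F.
Concentrate = 2050 − 439 = 1611 g/s.
Mass fraction = 471.5/1611 = 0.2927.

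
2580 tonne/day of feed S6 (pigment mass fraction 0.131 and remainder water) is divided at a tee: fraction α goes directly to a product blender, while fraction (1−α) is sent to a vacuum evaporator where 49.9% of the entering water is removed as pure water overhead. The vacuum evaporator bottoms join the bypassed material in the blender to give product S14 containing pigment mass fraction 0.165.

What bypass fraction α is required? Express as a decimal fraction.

0.525

All 2580×0.131 = 337.98 tonne/day of pigment reaches S14, so S14 = 337.98/0.165 = 2048.4 tonne/day and vapour = 531.64 tonne/day.
The evaporator receives (1−α)·2580 of feed at 0.869 water and removes 0.499 of that water:
0.499×0.869×(1−α)×2580 = 531.64
(1−α) = 531.64/1118.8 = 0.4752;  α = 0.5248.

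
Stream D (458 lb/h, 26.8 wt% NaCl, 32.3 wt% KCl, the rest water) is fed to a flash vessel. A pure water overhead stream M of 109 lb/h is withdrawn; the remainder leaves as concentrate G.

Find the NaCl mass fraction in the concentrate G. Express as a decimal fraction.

0.352

NaCl is not removed: 458×0.268 = 122.74 lb/h of NaCl enters G.
Concentrate = 458 − 109 = 349 lb/h.
Mass fraction = 122.74/349 = 0.352.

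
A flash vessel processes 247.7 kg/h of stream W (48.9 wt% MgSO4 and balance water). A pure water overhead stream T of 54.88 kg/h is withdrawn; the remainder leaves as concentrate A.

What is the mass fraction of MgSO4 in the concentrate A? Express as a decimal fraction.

MgSO4 is not removed: 247.7×0.489 = 121.13 kg/h of MgSO4 enters A.
Concentrate = 247.7 − 54.88 = 192.82 kg/h.
Mass fraction = 121.13/192.82 = 0.6282.

0.6282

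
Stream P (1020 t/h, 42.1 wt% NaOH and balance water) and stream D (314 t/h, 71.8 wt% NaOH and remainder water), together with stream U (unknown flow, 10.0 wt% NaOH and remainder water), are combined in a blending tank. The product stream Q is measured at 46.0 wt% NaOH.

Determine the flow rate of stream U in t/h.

Let U be the unknown flow. Total out = 1334 + U.
NaOH balance: 654.87 + 0.100·U = 0.460·(1334 + U)
(0.100 − 0.460)·U = 0.460×1334 − 654.87 = -41.232
U = -41.232 / -0.360 = 114.53 t/h

114.5 t/h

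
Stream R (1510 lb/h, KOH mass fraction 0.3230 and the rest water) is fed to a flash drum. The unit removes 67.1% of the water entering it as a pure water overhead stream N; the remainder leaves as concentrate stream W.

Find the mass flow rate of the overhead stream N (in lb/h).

water entering = 1510×0.677 = 1022.3 lb/h; overhead removed = 0.671×1022.3 = 685.94 lb/h.

685.9 lb/h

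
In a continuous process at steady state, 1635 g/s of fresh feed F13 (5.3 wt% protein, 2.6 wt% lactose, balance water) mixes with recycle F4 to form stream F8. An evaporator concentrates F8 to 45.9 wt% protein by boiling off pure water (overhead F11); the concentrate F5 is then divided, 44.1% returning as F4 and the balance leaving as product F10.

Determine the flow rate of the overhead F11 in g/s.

Overall protein balance (none leaves overhead): protein in fresh feed = protein in product, i.e. 1635×0.053 = (1−0.441)·F5·0.459.
F5 = 86.655/(0.459×0.559) = 337.73 g/s.
Recycle F4 = 0.441×337.73 = 148.94 g/s.
Combined feed F8 = 1635 + 148.94 = 1783.9 g/s.
Overhead F11 = F8 − F5 = 1783.9 − 337.73 = 1446.2 g/s.

1446 g/s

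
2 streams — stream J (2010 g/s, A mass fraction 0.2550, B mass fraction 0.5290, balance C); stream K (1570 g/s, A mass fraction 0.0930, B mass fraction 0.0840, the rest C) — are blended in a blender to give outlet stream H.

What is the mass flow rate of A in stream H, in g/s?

658.6 g/s

A out = A in = 2010×0.255 + 1570×0.093 = 658.56 g/s.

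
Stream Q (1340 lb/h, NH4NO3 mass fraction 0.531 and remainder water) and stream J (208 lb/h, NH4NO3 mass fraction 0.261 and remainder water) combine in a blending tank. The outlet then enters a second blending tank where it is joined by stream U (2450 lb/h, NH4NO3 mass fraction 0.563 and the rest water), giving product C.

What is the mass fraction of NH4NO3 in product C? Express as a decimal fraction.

0.537

Overall, product flow = 3998 lb/h.
NH4NO3 in = 1340×0.531 + 208×0.261 + 2450×0.563 = 2145.2 lb/h.
NH4NO3 fraction in C = 0.537.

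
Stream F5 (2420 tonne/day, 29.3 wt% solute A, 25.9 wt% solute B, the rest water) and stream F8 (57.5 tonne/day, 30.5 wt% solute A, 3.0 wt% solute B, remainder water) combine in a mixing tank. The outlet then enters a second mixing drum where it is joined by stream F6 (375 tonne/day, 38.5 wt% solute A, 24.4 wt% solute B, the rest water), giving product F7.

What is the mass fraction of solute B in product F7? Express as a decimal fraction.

Overall, product flow = 2852.5 tonne/day.
solute B in = 2420×0.259 + 57.5×0.030 + 375×0.244 = 720 tonne/day.
solute B fraction in F7 = 0.2524.

0.2524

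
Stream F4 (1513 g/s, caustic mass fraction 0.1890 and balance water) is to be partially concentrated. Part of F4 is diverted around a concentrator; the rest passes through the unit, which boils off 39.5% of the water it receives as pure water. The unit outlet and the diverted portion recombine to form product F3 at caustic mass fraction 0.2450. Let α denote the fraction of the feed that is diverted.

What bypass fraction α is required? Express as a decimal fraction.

0.286

All 1513×0.189 = 285.96 g/s of caustic reaches F3, so F3 = 285.96/0.245 = 1167.2 g/s and vapour = 345.83 g/s.
The evaporator receives (1−α)·1513 of feed at 0.811 water and removes 0.395 of that water:
0.395×0.811×(1−α)×1513 = 345.83
(1−α) = 345.83/484.68 = 0.7135;  α = 0.2865.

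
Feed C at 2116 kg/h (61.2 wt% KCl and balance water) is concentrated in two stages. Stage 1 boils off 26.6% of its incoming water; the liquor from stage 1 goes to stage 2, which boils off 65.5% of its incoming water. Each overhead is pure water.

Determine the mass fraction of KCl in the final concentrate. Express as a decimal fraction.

water in feed = 2116×0.388 = 821.01 kg/h.
After stage 1: water left = (1−0.266)×821.01 = 602.62; stream total = 1897.6 kg/h.
After stage 2: water left = (1−0.655)×602.62 = 207.9; final concentrate = 1502.9 kg/h.
KCl fraction = 1295/1502.9 = 0.8617.

0.8617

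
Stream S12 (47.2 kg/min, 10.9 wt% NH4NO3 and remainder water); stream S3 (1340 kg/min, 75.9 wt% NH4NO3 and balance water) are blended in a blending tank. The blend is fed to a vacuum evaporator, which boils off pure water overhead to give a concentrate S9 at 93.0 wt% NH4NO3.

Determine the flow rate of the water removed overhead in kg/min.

288.1 kg/min

NH4NO3 entering = 47.2×0.109 + 1340×0.759 = 1022.2 kg/min.
All NH4NO3 reports to S9, so S9 = 1022.2/0.930 = 1099.1 kg/min.
Total feed = 1387.2 kg/min; overhead = 1387.2 − 1099.1 = 288.06 kg/min.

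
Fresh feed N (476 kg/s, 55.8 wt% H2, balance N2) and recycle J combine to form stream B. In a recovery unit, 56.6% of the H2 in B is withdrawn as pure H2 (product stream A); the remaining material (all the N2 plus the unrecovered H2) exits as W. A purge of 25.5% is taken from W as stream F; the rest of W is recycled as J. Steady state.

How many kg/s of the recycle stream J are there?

741.6 kg/s

N2 enters only via N and leaves only via the purge: 476×0.442 = 0.255×(N2 in W), and the recovery unit passes all N2, so N2 in B = N2 in W = 825.07 kg/s.
H2 in B: m_A = 476×0.558 + (1−0.255)·(1−0.566)·m_A, so m_A = 265.61/0.6767 = 392.52 kg/s.
W = (1−0.566)×392.52 + 825.07 = 995.42 kg/s.
Recycle J = (1−0.255)×995.42 = 741.59 kg/s.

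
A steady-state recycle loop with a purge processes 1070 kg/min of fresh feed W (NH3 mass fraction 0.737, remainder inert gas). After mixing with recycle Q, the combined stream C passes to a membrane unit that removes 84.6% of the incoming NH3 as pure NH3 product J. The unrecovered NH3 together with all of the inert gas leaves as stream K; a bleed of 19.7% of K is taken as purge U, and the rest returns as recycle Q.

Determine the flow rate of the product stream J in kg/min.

NH3 in C: m_A = 1070×0.737 + (1−0.197)·(1−0.846)·m_A, so m_A = 788.59/0.8763 = 899.87 kg/min.
Product J = 0.846×899.87 = 761.29 kg/min.

761.3 kg/min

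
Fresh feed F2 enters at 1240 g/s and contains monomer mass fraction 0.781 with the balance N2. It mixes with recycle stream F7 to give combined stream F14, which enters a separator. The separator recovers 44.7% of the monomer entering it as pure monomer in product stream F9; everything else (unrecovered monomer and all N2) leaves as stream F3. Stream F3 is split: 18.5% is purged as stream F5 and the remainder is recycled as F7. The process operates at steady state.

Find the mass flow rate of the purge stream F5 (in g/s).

N2 enters only via F2 and leaves only via the purge: 1240×0.219 = 0.185×(N2 in F3), and the separator passes all N2, so N2 in F14 = N2 in F3 = 1467.9 g/s.
monomer in F14: m_A = 1240×0.781 + (1−0.185)·(1−0.447)·m_A, so m_A = 968.44/0.5493 = 1763 g/s.
F3 = (1−0.447)×1763 + 1467.9 = 2442.8 g/s.
Purge F5 = 0.185×2442.8 = 451.93 g/s.

451.9 g/s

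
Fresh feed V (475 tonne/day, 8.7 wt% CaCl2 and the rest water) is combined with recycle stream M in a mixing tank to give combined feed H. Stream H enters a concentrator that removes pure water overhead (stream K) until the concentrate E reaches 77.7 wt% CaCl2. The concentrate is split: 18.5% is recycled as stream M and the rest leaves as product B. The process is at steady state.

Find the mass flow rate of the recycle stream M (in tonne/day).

Overall CaCl2 balance (none leaves overhead): CaCl2 in fresh feed = CaCl2 in product, i.e. 475×0.087 = (1−0.185)·E·0.777.
E = 41.325/(0.777×0.815) = 65.258 tonne/day.
Recycle M = 0.185×65.258 = 12.073 tonne/day.

12.07 tonne/day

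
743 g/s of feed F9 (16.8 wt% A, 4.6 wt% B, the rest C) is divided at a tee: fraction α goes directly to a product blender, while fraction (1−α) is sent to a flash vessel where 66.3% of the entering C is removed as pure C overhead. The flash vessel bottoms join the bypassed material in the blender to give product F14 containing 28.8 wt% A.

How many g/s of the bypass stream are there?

148.9 g/s

All 743×0.168 = 124.82 g/s of A reaches F14, so F14 = 124.82/0.288 = 433.42 g/s and vapour = 309.58 g/s.
The evaporator receives (1−α)·743 of feed at 0.786 C and removes 0.663 of that C:
0.663×0.786×(1−α)×743 = 309.58
(1−α) = 309.58/387.19 = 0.7996;  α = 0.2004.
Bypass flow = 0.2004×743 = 148.92 g/s.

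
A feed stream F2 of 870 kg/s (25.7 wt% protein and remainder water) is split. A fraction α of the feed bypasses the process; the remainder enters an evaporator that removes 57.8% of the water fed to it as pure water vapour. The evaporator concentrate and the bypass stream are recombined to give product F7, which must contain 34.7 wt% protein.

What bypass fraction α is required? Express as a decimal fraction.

0.396

All 870×0.257 = 223.59 kg/s of protein reaches F7, so F7 = 223.59/0.347 = 644.35 kg/s and vapour = 225.65 kg/s.
The evaporator receives (1−α)·870 of feed at 0.743 water and removes 0.578 of that water:
0.578×0.743×(1−α)×870 = 225.65
(1−α) = 225.65/373.62 = 0.6039;  α = 0.3961.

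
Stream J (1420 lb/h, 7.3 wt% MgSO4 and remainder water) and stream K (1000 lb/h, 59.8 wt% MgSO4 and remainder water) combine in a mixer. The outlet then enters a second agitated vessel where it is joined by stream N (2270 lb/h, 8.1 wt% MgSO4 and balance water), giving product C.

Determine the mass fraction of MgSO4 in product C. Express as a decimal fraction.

0.1888

Overall, product flow = 4690 lb/h.
MgSO4 in = 1420×0.073 + 1000×0.598 + 2270×0.081 = 885.53 lb/h.
MgSO4 fraction in C = 0.1888.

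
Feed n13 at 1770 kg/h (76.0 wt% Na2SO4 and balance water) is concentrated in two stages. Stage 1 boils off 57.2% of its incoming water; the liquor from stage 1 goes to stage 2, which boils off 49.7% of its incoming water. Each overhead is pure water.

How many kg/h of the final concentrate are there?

1437 kg/h

water in feed = 1770×0.240 = 424.8 kg/h.
After stage 1: water left = (1−0.572)×424.8 = 181.81; stream total = 1527 kg/h.
After stage 2: water left = (1−0.497)×181.81 = 91.453; final concentrate = 1436.7 kg/h.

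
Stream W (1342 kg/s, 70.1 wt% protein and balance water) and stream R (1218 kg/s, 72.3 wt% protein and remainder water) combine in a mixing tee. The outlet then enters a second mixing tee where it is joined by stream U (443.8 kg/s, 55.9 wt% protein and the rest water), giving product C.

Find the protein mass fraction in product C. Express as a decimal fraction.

0.689

Overall, product flow = 3003.8 kg/s.
protein in = 1342×0.701 + 1218×0.723 + 443.8×0.559 = 2069.4 kg/s.
protein fraction in C = 0.689.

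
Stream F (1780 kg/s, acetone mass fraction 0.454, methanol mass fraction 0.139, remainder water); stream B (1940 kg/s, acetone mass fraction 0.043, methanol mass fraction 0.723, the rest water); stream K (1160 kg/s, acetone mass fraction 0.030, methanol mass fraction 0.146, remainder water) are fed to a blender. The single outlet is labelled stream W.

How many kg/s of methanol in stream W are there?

methanol out = methanol in = 1780×0.139 + 1940×0.723 + 1160×0.146 = 1819.4 kg/s.

1819 kg/s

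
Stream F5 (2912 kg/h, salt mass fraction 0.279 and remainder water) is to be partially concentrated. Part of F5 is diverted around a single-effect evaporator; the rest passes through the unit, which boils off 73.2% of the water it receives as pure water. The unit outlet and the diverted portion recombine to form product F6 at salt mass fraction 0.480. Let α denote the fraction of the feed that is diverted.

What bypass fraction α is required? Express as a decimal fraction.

All 2912×0.279 = 812.45 kg/h of salt reaches F6, so F6 = 812.45/0.480 = 1692.6 kg/h and vapour = 1219.4 kg/h.
The evaporator receives (1−α)·2912 of feed at 0.721 water and removes 0.732 of that water:
0.732×0.721×(1−α)×2912 = 1219.4
(1−α) = 1219.4/1536.9 = 0.7934;  α = 0.2066.

0.207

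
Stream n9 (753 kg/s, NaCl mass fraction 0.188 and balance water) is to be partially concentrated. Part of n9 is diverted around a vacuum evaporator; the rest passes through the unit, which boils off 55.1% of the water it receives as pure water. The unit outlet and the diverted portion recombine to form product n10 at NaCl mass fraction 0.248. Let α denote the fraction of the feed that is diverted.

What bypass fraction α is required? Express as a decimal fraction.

0.459

All 753×0.188 = 141.56 kg/s of NaCl reaches n10, so n10 = 141.56/0.248 = 570.82 kg/s and vapour = 182.18 kg/s.
The evaporator receives (1−α)·753 of feed at 0.812 water and removes 0.551 of that water:
0.551×0.812×(1−α)×753 = 182.18
(1−α) = 182.18/336.9 = 0.5407;  α = 0.4593.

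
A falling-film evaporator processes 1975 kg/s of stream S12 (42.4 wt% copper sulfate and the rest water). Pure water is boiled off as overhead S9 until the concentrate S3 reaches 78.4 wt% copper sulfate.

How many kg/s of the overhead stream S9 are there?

copper sulfate is conserved: 1975×0.424 = 837.4 kg/s all reports to the concentrate.
Concentrate = 837.4/(target fraction) = 1068.1 kg/s.
Overhead = 1975 − 1068.1 = 906.89 kg/s.

906.9 kg/s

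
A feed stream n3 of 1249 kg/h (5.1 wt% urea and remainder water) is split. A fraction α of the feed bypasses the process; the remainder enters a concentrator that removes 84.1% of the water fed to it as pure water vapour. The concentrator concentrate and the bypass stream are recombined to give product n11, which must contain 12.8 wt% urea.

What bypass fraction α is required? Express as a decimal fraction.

All 1249×0.051 = 63.699 kg/h of urea reaches n11, so n11 = 63.699/0.128 = 497.65 kg/h and vapour = 751.35 kg/h.
The evaporator receives (1−α)·1249 of feed at 0.949 water and removes 0.841 of that water:
0.841×0.949×(1−α)×1249 = 751.35
(1−α) = 751.35/996.84 = 0.7537;  α = 0.2463.

0.246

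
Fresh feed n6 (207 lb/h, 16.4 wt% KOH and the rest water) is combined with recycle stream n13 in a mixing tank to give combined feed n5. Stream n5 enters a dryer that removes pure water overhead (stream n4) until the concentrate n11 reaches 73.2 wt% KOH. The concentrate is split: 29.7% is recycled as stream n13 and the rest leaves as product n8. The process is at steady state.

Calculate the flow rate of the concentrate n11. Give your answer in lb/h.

Overall KOH balance (none leaves overhead): KOH in fresh feed = KOH in product, i.e. 207×0.164 = (1−0.297)·n11·0.732.
n11 = 33.948/(0.732×0.703) = 65.97 lb/h.

65.97 lb/h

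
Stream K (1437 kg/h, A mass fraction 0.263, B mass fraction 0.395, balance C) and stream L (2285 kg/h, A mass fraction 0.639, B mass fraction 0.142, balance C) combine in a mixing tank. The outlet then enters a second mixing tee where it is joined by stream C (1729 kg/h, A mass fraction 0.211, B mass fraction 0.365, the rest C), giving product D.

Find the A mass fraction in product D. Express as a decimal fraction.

0.404

Overall, product flow = 5451 kg/h.
A in = 1437×0.263 + 2285×0.639 + 1729×0.211 = 2202.9 kg/h.
A fraction in D = 0.404.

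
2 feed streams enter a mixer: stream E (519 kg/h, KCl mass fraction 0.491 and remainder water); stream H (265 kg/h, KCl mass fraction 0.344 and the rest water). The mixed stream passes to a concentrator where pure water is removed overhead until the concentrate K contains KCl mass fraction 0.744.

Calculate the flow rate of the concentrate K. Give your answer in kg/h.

KCl entering = 519×0.491 + 265×0.344 = 345.99 kg/h.
All KCl reports to K, so K = 345.99/0.744 = 465.04 kg/h.

465 kg/h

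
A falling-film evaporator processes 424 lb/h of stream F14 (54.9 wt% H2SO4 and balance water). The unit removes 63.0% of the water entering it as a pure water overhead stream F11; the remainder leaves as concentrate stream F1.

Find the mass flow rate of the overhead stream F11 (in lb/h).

water entering = 424×0.451 = 191.22 lb/h; overhead removed = 0.630×191.22 = 120.47 lb/h.

120.5 lb/h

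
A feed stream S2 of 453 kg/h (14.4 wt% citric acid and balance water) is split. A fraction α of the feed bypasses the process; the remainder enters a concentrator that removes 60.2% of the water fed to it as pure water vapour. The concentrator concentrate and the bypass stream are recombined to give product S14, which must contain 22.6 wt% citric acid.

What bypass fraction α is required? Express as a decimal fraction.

All 453×0.144 = 65.232 kg/h of citric acid reaches S14, so S14 = 65.232/0.226 = 288.64 kg/h and vapour = 164.36 kg/h.
The evaporator receives (1−α)·453 of feed at 0.856 water and removes 0.602 of that water:
0.602×0.856×(1−α)×453 = 164.36
(1−α) = 164.36/233.44 = 0.7041;  α = 0.2959.

0.296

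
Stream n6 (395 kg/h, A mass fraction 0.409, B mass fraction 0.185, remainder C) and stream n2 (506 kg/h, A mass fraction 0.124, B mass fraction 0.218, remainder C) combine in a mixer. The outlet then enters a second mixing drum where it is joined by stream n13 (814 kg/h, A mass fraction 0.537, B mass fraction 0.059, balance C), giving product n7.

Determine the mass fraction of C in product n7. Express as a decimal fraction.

0.479

Overall, product flow = 1715 kg/h.
C in = 395×0.406 + 506×0.658 + 814×0.404 = 822.17 kg/h.
C fraction in n7 = 0.479.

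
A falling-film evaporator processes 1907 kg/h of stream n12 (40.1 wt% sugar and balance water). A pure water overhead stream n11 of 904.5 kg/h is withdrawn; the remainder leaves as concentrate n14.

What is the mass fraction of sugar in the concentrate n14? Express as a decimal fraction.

0.763

sugar is not removed: 1907×0.401 = 764.71 kg/h of sugar enters n14.
Concentrate = 1907 − 904.5 = 1002.5 kg/h.
Mass fraction = 764.71/1002.5 = 0.763.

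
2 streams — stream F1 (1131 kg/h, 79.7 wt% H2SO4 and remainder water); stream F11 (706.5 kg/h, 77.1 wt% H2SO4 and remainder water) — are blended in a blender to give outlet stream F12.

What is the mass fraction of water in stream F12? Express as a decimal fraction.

0.213

Total flow out = 1131 + 706.5 = 1837.5 kg/h.
water in = 1131×0.203 + 706.5×0.229 = 391.38 kg/h.
water mass fraction in F12 = 391.38/1837.5 = 0.213.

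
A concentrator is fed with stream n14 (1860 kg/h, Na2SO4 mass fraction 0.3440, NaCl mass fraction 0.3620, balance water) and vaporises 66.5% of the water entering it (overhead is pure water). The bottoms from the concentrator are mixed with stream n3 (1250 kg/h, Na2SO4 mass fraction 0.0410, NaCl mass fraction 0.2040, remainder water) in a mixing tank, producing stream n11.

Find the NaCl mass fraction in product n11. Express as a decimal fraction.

Vapour removed = 0.665×0.294×1860 = 363.65 kg/h; concentrate = 1496.4 kg/h.
NaCl reaching the mixer = 673.32 (from concentrate) + 1250×0.204 = 928.32 kg/h.
Product flow = 1496.4 + 1250 = 2746.4 kg/h; NaCl fraction = 0.3380.

0.3380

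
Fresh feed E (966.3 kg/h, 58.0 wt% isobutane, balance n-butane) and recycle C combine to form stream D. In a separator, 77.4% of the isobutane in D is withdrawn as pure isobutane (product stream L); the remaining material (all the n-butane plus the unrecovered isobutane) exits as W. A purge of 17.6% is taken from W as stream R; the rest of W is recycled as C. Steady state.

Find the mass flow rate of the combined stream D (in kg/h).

2995 kg/h

n-butane enters only via E and leaves only via the purge: 966.3×0.420 = 0.176×(n-butane in W), and the separator passes all n-butane, so n-butane in D = n-butane in W = 2305.9 kg/h.
isobutane in D: m_A = 966.3×0.580 + (1−0.176)·(1−0.774)·m_A, so m_A = 560.45/0.8138 = 688.71 kg/h.
D = 688.71 + 2305.9 = 2994.7 kg/h.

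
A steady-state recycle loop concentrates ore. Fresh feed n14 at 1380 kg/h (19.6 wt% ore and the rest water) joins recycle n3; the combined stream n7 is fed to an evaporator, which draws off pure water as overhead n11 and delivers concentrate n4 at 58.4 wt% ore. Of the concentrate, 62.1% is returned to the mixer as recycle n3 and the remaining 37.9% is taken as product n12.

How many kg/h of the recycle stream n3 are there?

Overall ore balance (none leaves overhead): ore in fresh feed = ore in product, i.e. 1380×0.196 = (1−0.621)·n4·0.584.
n4 = 270.48/(0.584×0.379) = 1222 kg/h.
Recycle n3 = 0.621×1222 = 758.88 kg/h.

758.9 kg/h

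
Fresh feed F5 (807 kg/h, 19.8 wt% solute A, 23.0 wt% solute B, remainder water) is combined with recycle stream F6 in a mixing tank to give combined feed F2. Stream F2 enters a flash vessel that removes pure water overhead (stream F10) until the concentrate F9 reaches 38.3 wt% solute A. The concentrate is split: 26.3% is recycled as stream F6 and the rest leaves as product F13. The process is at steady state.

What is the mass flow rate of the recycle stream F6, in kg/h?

Overall solute A balance (none leaves overhead): solute A in fresh feed = solute A in product, i.e. 807×0.198 = (1−0.263)·F9·0.383.
F9 = 159.79/(0.383×0.737) = 566.07 kg/h.
Recycle F6 = 0.263×566.07 = 148.88 kg/h.

148.9 kg/h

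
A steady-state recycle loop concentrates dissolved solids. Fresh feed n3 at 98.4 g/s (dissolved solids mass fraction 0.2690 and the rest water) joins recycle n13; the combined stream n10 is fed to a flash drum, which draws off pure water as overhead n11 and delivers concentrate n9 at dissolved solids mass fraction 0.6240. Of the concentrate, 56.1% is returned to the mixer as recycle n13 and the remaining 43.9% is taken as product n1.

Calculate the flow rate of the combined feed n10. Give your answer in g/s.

Overall dissolved solids balance (none leaves overhead): dissolved solids in fresh feed = dissolved solids in product, i.e. 98.4×0.269 = (1−0.561)·n9·0.624.
n9 = 26.47/(0.624×0.439) = 96.627 g/s.
Recycle n13 = 0.561×96.627 = 54.208 g/s.
Combined feed n10 = 98.4 + 54.208 = 152.61 g/s.

152.6 g/s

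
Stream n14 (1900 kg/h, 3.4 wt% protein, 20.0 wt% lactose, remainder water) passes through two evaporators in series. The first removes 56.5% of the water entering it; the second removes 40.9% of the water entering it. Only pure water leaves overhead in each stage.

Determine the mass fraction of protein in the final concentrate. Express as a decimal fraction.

0.079

water in feed = 1900×0.766 = 1455.4 kg/h.
After stage 1: water left = (1−0.565)×1455.4 = 633.1; stream total = 1077.7 kg/h.
After stage 2: water left = (1−0.409)×633.1 = 374.16; final concentrate = 818.76 kg/h.
protein fraction = 64.6/818.76 = 0.079.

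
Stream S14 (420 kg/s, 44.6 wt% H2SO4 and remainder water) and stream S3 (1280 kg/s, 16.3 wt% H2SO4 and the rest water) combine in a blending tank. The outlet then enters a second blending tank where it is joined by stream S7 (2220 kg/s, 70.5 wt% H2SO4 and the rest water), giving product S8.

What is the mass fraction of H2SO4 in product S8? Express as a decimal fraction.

0.500

Overall, product flow = 3920 kg/s.
H2SO4 in = 420×0.446 + 1280×0.163 + 2220×0.705 = 1961.1 kg/s.
H2SO4 fraction in S8 = 0.500.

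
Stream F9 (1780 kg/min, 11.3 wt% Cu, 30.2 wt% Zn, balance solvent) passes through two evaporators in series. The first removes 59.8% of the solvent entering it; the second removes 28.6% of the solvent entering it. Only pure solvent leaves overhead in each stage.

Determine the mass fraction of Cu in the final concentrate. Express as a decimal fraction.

0.1939

solvent in feed = 1780×0.585 = 1041.3 kg/min.
After stage 1: solvent left = (1−0.598)×1041.3 = 418.6; stream total = 1157.3 kg/min.
After stage 2: solvent left = (1−0.286)×418.6 = 298.88; final concentrate = 1037.6 kg/min.
Cu fraction = 201.14/1037.6 = 0.1939.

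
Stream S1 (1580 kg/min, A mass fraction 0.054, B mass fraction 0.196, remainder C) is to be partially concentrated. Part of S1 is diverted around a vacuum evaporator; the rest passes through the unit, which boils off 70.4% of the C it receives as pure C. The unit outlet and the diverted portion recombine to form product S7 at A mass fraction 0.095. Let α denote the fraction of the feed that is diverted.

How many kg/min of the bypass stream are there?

All 1580×0.054 = 85.32 kg/min of A reaches S7, so S7 = 85.32/0.095 = 898.11 kg/min and vapour = 681.89 kg/min.
The evaporator receives (1−α)·1580 of feed at 0.750 C and removes 0.704 of that C:
0.704×0.750×(1−α)×1580 = 681.89
(1−α) = 681.89/834.24 = 0.8174;  α = 0.1826.
Bypass flow = 0.1826×1580 = 288.53 kg/min.

288.5 kg/min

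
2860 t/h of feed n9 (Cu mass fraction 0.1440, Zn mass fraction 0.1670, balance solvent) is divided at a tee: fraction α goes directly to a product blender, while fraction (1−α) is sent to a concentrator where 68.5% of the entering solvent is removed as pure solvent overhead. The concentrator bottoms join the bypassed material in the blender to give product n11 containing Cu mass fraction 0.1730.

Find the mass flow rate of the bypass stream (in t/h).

1844 t/h

All 2860×0.144 = 411.84 t/h of Cu reaches n11, so n11 = 411.84/0.173 = 2380.6 t/h and vapour = 479.42 t/h.
The evaporator receives (1−α)·2860 of feed at 0.689 solvent and removes 0.685 of that solvent:
0.685×0.689×(1−α)×2860 = 479.42
(1−α) = 479.42/1349.8 = 0.3552;  α = 0.6448.
Bypass flow = 0.6448×2860 = 1844.2 t/h.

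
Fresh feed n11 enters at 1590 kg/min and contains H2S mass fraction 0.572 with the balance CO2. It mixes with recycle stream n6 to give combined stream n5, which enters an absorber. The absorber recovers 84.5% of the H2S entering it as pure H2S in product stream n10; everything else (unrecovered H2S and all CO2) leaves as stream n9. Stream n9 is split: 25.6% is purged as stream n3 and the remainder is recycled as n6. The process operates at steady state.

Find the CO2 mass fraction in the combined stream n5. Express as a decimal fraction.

CO2 enters only via n11 and leaves only via the purge: 1590×0.428 = 0.256×(CO2 in n9), and the absorber passes all CO2, so CO2 in n5 = CO2 in n9 = 2658.3 kg/min.
H2S in n5: m_A = 1590×0.572 + (1−0.256)·(1−0.845)·m_A, so m_A = 909.48/0.8847 = 1028 kg/min.
n5 = 1028 + 2658.3 = 3686.3 kg/min.
CO2 fraction in n5 = 2658.3/3686.3 = 0.721.

0.721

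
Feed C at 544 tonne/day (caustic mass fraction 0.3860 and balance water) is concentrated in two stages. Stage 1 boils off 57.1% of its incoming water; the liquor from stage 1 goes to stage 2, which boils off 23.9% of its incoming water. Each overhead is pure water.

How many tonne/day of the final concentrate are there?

water in feed = 544×0.614 = 334.02 tonne/day.
After stage 1: water left = (1−0.571)×334.02 = 143.29; stream total = 353.28 tonne/day.
After stage 2: water left = (1−0.239)×143.29 = 109.05; final concentrate = 319.03 tonne/day.

319 tonne/day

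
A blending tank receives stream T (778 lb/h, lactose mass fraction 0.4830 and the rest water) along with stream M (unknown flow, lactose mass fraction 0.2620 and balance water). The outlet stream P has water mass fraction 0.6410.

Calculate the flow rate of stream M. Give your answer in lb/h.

994.6 lb/h

Let M be the unknown flow. Total out = 778 + M.
water balance: 402.23 + 0.738·M = 0.641·(778 + M)
(0.738 − 0.641)·M = 0.641×778 − 402.23 = 96.472
M = 96.472 / 0.097 = 994.56 lb/h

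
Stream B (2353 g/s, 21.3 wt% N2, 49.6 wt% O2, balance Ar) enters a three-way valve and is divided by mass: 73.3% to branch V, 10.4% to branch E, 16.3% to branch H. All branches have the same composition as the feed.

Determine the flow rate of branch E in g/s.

244.7 g/s

Branch E flow = 0.104×2353 = 244.71 g/s.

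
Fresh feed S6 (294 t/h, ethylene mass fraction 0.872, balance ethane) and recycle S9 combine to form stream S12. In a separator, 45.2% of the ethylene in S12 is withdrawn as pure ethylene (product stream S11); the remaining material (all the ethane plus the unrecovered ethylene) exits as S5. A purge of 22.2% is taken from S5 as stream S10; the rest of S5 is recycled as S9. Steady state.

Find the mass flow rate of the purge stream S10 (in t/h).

ethane enters only via S6 and leaves only via the purge: 294×0.128 = 0.222×(ethane in S5), and the separator passes all ethane, so ethane in S12 = ethane in S5 = 169.51 t/h.
ethylene in S12: m_A = 294×0.872 + (1−0.222)·(1−0.452)·m_A, so m_A = 256.37/0.5737 = 446.9 t/h.
S5 = (1−0.452)×446.9 + 169.51 = 414.42 t/h.
Purge S10 = 0.222×414.42 = 92 t/h.

92 t/h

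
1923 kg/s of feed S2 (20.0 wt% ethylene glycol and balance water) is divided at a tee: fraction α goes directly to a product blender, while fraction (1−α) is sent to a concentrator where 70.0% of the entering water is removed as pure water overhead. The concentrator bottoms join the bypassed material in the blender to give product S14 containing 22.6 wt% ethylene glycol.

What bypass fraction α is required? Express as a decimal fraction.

All 1923×0.200 = 384.6 kg/s of ethylene glycol reaches S14, so S14 = 384.6/0.226 = 1701.8 kg/s and vapour = 221.23 kg/s.
The evaporator receives (1−α)·1923 of feed at 0.800 water and removes 0.700 of that water:
0.700×0.800×(1−α)×1923 = 221.23
(1−α) = 221.23/1076.9 = 0.2054;  α = 0.7946.

0.795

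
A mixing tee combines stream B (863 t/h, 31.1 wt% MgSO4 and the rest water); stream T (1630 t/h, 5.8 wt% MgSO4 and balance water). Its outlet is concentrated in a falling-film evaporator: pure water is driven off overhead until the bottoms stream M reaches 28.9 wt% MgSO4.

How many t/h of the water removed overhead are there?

1237 t/h

MgSO4 entering = 863×0.311 + 1630×0.058 = 362.93 t/h.
All MgSO4 reports to M, so M = 362.93/0.289 = 1255.8 t/h.
Total feed = 2493 t/h; overhead = 2493 − 1255.8 = 1237.2 t/h.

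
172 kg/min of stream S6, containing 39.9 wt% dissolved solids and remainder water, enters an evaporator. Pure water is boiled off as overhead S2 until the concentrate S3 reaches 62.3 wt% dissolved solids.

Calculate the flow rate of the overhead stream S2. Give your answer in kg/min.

dissolved solids is conserved: 172×0.399 = 68.628 kg/min all reports to the concentrate.
Concentrate = 68.628/(target fraction) = 110.16 kg/min.
Overhead = 172 − 110.16 = 61.843 kg/min.

61.84 kg/min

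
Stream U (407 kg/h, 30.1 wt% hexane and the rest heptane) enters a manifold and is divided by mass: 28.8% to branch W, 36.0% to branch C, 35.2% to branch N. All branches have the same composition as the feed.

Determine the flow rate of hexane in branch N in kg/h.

43.12 kg/h

Branch N total = 0.352×407 = 143.26 kg/h.
hexane in N = 0.301×143.26 = 43.122 kg/h.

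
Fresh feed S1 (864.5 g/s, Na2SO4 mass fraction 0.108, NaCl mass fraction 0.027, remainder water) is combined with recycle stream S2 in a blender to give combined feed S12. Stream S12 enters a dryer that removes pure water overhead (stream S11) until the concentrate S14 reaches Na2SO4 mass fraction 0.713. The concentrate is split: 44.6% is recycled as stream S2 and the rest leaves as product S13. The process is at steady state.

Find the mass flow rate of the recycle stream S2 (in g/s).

105.4 g/s

Overall Na2SO4 balance (none leaves overhead): Na2SO4 in fresh feed = Na2SO4 in product, i.e. 864.5×0.108 = (1−0.446)·S14·0.713.
S14 = 93.366/(0.713×0.554) = 236.37 g/s.
Recycle S2 = 0.446×236.37 = 105.42 g/s.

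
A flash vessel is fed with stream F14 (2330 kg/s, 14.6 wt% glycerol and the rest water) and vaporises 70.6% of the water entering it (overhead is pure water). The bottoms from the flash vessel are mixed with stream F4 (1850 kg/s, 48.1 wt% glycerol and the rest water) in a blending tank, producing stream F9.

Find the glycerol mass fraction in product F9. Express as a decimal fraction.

0.443

Vapour removed = 0.706×0.854×2330 = 1404.8 kg/s; concentrate = 925.19 kg/s.
glycerol reaching the mixer = 340.18 (from concentrate) + 1850×0.481 = 1230 kg/s.
Product flow = 925.19 + 1850 = 2775.2 kg/s; glycerol fraction = 0.443.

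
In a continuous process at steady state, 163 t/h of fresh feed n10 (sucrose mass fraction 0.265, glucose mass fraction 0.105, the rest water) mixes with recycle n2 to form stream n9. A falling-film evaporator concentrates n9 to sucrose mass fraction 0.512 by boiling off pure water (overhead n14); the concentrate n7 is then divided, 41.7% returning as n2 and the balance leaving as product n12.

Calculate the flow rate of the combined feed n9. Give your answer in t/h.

223.3 t/h

Overall sucrose balance (none leaves overhead): sucrose in fresh feed = sucrose in product, i.e. 163×0.265 = (1−0.417)·n7·0.512.
n7 = 43.195/(0.512×0.583) = 144.71 t/h.
Recycle n2 = 0.417×144.71 = 60.344 t/h.
Combined feed n9 = 163 + 60.344 = 223.34 t/h.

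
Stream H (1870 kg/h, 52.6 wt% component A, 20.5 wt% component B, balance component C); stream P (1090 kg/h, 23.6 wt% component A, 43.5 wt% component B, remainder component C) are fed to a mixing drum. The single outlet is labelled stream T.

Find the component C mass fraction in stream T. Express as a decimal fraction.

0.291

Total flow out = 1870 + 1090 = 2960 kg/h.
component C in = 1870×0.269 + 1090×0.329 = 861.64 kg/h.
component C mass fraction in T = 861.64/2960 = 0.291.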